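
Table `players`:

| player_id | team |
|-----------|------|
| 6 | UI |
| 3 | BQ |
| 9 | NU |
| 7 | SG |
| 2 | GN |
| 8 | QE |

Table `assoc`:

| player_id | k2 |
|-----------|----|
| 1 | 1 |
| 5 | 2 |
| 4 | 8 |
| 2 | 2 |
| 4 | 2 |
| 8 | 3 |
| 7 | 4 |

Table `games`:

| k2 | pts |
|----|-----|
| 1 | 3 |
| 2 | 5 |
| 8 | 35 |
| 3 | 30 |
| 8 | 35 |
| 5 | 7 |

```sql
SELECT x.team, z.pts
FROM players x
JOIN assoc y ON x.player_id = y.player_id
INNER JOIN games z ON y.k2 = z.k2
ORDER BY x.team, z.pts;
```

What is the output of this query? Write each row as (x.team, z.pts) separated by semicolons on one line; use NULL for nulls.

(GN, 5); (QE, 30)

Evaluate left to right. First `players x INNER JOIN assoc y` on player_id: 3 row(s).
Then INNER JOIN `games z` on k2: keep only rows whose y.k2 appears in z.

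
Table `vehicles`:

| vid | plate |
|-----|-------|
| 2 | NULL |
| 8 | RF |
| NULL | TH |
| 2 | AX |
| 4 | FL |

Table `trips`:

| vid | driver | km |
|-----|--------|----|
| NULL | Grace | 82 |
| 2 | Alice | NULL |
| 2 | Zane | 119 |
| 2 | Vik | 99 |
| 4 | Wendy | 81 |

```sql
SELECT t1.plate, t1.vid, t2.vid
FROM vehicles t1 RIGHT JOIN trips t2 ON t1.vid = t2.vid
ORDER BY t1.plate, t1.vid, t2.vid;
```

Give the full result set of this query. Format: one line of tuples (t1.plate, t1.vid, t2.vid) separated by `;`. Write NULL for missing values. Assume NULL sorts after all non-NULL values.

(AX, 2, 2); (AX, 2, 2); (AX, 2, 2); (FL, 4, 4); (NULL, 2, 2); (NULL, 2, 2); (NULL, 2, 2); (NULL, NULL, NULL)

RIGHT JOIN keeps every row from `trips`; unmatched rows get NULL for `vehicles`'s columns.
Matching on t1.vid = t2.vid. A NULL in a compared column never satisfies the condition.
- t1[0] vid=2 → 3 match(es) in t2 → 3 row(s).
- t1[1] vid=8 → no match.
- t1[2] vid=NULL → no match.
- t1[3] vid=2 → 3 match(es) in t2 → 3 row(s).
- t1[4] vid=4 → 1 match(es) in t2 → 1 row(s).
- plus 1 unmatched t2 row(s), each kept with NULL t1 columns.
After projecting and ordering:
t1.plate | t1.vid | t2.vid
AX | 2 | 2
AX | 2 | 2
AX | 2 | 2
FL | 4 | 4
NULL | 2 | 2
NULL | 2 | 2
NULL | 2 | 2
NULL | NULL | NULL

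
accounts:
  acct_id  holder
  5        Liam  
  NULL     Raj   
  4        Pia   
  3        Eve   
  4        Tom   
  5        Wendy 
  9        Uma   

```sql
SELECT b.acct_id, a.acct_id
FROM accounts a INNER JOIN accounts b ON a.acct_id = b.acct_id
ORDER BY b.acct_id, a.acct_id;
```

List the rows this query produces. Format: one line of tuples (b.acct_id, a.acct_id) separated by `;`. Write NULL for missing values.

(3, 3); (4, 4); (4, 4); (4, 4); (4, 4); (5, 5); (5, 5); (5, 5); (5, 5); (9, 9)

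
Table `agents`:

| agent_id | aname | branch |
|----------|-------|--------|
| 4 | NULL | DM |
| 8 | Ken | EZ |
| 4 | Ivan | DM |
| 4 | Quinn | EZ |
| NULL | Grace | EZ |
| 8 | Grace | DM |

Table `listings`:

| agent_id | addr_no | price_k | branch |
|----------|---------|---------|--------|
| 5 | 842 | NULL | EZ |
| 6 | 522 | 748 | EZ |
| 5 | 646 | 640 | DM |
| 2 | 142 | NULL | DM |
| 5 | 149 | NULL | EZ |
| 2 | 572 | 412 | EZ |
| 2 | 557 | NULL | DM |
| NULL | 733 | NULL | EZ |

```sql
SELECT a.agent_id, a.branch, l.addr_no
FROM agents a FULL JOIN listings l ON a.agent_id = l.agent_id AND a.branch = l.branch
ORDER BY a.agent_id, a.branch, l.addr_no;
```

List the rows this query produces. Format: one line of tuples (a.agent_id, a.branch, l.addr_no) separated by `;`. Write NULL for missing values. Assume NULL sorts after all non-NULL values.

(4, DM, NULL); (4, DM, NULL); (4, EZ, NULL); (8, DM, NULL); (8, EZ, NULL); (NULL, EZ, NULL); (NULL, NULL, 142); (NULL, NULL, 149); (NULL, NULL, 522); (NULL, NULL, 557); (NULL, NULL, 572); (NULL, NULL, 646); (NULL, NULL, 733); (NULL, NULL, 842)

FULL OUTER JOIN keeps every row from both sides; unmatched rows get NULL for the other side's columns.
Matching on a.agent_id = l.agent_id AND a.branch = l.branch. A NULL in a compared column never satisfies the condition.
- agent_id=4, branch=DM: no l row matches, row kept with l columns NULL.
- agent_id=8, branch=EZ: no l row matches, row kept with l columns NULL.
- agent_id=4, branch=DM: no l row matches, row kept with l columns NULL.
- agent_id=4, branch=EZ: no l row matches, row kept with l columns NULL.
- agent_id=NULL, branch=EZ: no l row matches, row kept with l columns NULL.
- agent_id=8, branch=DM: no l row matches, row kept with l columns NULL.
- 8 row(s) from l found no a partner → padded with NULL.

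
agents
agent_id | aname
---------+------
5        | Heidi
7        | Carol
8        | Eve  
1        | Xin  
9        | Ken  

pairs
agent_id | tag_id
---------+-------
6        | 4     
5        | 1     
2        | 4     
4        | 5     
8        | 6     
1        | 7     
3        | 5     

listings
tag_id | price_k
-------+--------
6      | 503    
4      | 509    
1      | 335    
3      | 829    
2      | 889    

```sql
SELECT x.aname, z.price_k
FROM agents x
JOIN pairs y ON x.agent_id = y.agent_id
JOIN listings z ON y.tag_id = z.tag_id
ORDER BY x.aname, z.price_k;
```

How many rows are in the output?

2

Step 1 — x INNER JOIN y on agent_id → 3 row(s).
Then INNER JOIN `listings z` on tag_id: keep only rows whose y.tag_id appears in z.
Result: 2 row(s).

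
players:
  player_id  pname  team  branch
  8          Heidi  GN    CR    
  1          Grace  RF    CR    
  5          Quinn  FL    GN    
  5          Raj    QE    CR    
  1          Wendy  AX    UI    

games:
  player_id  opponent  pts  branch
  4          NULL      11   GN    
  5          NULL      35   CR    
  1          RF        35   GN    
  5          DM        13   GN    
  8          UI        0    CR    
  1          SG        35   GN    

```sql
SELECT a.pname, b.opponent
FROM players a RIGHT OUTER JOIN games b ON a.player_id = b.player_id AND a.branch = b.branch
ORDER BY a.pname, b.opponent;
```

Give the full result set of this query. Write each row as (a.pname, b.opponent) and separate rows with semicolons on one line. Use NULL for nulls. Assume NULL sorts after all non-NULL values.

RIGHT JOIN keeps every row from `games`; unmatched rows get NULL for `players`'s columns.
Matching on a.player_id = b.player_id AND a.branch = b.branch.
- player_id=8, branch=CR: 1 matching b row(s), so 1 row(s) emitted.
- player_id=1, branch=CR: no matching b row.
- player_id=5, branch=GN: 1 matching b row(s), so 1 row(s) emitted.
- player_id=5, branch=CR: 1 matching b row(s), so 1 row(s) emitted.
- player_id=1, branch=UI: no matching b row.
- 3 row(s) from b found no a partner → padded with NULL.
After projecting and ordering:
a.pname | b.opponent
Heidi | UI
Quinn | DM
Raj | NULL
NULL | RF
NULL | SG
NULL | NULL

(Heidi, UI); (Quinn, DM); (Raj, NULL); (NULL, RF); (NULL, SG); (NULL, NULL)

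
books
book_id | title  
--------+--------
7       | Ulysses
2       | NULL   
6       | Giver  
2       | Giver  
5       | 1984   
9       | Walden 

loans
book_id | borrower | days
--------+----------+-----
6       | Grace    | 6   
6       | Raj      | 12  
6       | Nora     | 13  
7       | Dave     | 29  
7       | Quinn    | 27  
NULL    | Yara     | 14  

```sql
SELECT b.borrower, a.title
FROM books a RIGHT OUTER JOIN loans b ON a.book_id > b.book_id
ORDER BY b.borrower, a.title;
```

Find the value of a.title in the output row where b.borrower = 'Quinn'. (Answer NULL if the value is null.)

Walden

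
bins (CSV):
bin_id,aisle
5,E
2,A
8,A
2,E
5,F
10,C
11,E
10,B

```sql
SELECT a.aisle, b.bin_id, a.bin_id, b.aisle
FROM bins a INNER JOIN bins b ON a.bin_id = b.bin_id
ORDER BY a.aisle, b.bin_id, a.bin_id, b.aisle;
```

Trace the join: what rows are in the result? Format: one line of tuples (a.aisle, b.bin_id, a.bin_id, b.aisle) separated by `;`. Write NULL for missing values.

INNER JOIN keeps only pairs where the ON condition holds.
Matching on a.bin_id = b.bin_id.
- bin_id=5: 2 matching b row(s), so 2 row(s) emitted.
- bin_id=2: 2 matching b row(s), so 2 row(s) emitted.
- bin_id=8: 1 matching b row(s), so 1 row(s) emitted.
- bin_id=2: 2 matching b row(s), so 2 row(s) emitted.
- bin_id=5: 2 matching b row(s), so 2 row(s) emitted.
- bin_id=10: 2 matching b row(s), so 2 row(s) emitted.
- bin_id=11: 1 matching b row(s), so 1 row(s) emitted.
- bin_id=10: 2 matching b row(s), so 2 row(s) emitted.

(A, 2, 2, A); (A, 2, 2, E); (A, 8, 8, A); (B, 10, 10, B); (B, 10, 10, C); (C, 10, 10, B); (C, 10, 10, C); (E, 2, 2, A); (E, 2, 2, E); (E, 5, 5, E); (E, 5, 5, F); (E, 11, 11, E); (F, 5, 5, E); (F, 5, 5, F)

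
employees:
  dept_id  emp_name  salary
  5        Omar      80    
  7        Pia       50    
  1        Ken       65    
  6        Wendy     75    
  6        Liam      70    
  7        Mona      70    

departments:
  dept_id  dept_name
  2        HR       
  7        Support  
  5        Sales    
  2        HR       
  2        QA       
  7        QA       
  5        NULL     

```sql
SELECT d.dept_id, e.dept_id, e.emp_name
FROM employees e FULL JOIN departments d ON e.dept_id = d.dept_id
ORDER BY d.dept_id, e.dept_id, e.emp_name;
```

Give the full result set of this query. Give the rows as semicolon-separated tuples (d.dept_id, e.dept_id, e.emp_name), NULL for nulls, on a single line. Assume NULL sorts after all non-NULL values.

(2, NULL, NULL); (2, NULL, NULL); (2, NULL, NULL); (5, 5, Omar); (5, 5, Omar); (7, 7, Mona); (7, 7, Mona); (7, 7, Pia); (7, 7, Pia); (NULL, 1, Ken); (NULL, 6, Liam); (NULL, 6, Wendy)

FULL OUTER JOIN keeps every row from both sides; unmatched rows get NULL for the other side's columns.
Matching on e.dept_id = d.dept_id.
- e (dept_id=5) pairs with 2 row(s) of d.
- e (dept_id=7) pairs with 2 row(s) of d.
- e (dept_id=1) has no partner → padded with NULL.
- e (dept_id=6) has no partner → padded with NULL.
- e (dept_id=6) has no partner → padded with NULL.
- e (dept_id=7) pairs with 2 row(s) of d.
- plus 3 unmatched d row(s), each kept with NULL e columns.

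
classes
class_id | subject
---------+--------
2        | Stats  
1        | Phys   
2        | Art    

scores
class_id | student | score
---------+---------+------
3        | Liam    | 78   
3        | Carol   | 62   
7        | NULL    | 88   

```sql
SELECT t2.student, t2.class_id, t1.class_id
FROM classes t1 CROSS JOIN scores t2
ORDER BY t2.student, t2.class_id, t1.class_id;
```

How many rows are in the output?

CROSS JOIN pairs every row of `classes` with every row of `scores`: 3 × 3 = 9 rows.

9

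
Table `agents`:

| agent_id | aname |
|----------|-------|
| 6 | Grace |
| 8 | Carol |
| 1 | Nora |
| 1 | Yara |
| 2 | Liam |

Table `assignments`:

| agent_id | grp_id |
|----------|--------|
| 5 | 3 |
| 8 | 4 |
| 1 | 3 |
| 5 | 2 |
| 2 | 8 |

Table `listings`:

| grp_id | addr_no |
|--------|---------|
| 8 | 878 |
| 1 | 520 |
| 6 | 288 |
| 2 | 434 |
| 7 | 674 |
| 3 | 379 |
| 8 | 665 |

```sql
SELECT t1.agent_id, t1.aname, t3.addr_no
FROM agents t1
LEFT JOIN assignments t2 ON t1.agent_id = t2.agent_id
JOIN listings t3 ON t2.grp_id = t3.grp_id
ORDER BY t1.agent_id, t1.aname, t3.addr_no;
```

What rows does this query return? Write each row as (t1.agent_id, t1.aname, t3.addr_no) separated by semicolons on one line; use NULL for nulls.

(1, Nora, 379); (1, Yara, 379); (2, Liam, 665); (2, Liam, 878)

Step 1 — t1 LEFT JOIN t2 on agent_id → 5 row(s).
Then INNER JOIN `listings t3` on grp_id: keep only rows whose t2.grp_id appears in t3.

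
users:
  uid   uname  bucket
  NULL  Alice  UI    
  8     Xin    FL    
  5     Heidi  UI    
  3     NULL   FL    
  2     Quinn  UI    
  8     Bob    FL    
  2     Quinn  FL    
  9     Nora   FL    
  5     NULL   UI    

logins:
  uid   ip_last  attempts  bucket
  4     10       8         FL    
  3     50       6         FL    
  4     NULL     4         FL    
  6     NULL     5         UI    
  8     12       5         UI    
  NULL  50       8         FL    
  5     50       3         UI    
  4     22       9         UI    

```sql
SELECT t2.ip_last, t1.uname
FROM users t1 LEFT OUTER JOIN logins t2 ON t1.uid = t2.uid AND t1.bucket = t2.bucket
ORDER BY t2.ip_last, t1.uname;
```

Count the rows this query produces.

9

LEFT JOIN keeps every row from `users`; unmatched rows get NULL for `logins`'s columns.
Matching on t1.uid = t2.uid AND t1.bucket = t2.bucket. A NULL in a compared column never satisfies the condition.
- t1[0] uid=NULL, bucket=UI → no match; kept with NULLs on the t2 side.
- t1[1] uid=8, bucket=FL → no match; kept with NULLs on the t2 side.
- t1[2] uid=5, bucket=UI → 1 match(es) in t2 → 1 row(s).
- t1[3] uid=3, bucket=FL → 1 match(es) in t2 → 1 row(s).
- t1[4] uid=2, bucket=UI → no match; kept with NULLs on the t2 side.
- t1[5] uid=8, bucket=FL → no match; kept with NULLs on the t2 side.
- t1[6] uid=2, bucket=FL → no match; kept with NULLs on the t2 side.
- t1[7] uid=9, bucket=FL → no match; kept with NULLs on the t2 side.
- t1[8] uid=5, bucket=UI → 1 match(es) in t2 → 1 row(s).
Total: 3 matched + 6 padded = 9 rows.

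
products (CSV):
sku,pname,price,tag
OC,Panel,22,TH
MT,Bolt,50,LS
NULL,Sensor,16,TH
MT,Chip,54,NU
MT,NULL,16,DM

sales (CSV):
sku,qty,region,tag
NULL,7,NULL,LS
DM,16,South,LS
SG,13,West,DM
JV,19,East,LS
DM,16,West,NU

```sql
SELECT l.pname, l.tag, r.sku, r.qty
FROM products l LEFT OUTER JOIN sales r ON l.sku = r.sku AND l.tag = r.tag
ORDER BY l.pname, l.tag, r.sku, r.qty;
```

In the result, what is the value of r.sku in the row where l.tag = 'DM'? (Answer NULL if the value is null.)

NULL

LEFT JOIN keeps every row from `products`; unmatched rows get NULL for `sales`'s columns.
Matching on l.sku = r.sku AND l.tag = r.tag. A NULL in a compared column never satisfies the condition.
- sku=OC, tag=TH: no r row matches, row kept with r columns NULL.
- sku=MT, tag=LS: no r row matches, row kept with r columns NULL.
- sku=NULL, tag=TH: no r row matches, row kept with r columns NULL.
- sku=MT, tag=NU: no r row matches, row kept with r columns NULL.
- sku=MT, tag=DM: no r row matches, row kept with r columns NULL.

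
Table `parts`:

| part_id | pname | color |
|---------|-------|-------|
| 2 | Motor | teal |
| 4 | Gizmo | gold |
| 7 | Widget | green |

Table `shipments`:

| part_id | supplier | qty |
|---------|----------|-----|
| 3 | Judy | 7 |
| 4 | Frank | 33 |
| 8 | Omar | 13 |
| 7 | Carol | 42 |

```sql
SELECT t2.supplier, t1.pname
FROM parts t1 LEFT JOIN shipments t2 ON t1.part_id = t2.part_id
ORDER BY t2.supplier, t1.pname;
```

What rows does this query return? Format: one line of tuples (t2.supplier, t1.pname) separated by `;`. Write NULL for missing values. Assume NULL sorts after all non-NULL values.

(Carol, Widget); (Frank, Gizmo); (NULL, Motor)

LEFT JOIN keeps every row from `parts`; unmatched rows get NULL for `shipments`'s columns.
Matching on t1.part_id = t2.part_id.
- t1[0] part_id=2 → no match; kept with NULLs on the t2 side.
- t1[1] part_id=4 → 1 match(es) in t2 → 1 row(s).
- t1[2] part_id=7 → 1 match(es) in t2 → 1 row(s).
After projecting and ordering:
t2.supplier | t1.pname
Carol | Widget
Frank | Gizmo
NULL | Motor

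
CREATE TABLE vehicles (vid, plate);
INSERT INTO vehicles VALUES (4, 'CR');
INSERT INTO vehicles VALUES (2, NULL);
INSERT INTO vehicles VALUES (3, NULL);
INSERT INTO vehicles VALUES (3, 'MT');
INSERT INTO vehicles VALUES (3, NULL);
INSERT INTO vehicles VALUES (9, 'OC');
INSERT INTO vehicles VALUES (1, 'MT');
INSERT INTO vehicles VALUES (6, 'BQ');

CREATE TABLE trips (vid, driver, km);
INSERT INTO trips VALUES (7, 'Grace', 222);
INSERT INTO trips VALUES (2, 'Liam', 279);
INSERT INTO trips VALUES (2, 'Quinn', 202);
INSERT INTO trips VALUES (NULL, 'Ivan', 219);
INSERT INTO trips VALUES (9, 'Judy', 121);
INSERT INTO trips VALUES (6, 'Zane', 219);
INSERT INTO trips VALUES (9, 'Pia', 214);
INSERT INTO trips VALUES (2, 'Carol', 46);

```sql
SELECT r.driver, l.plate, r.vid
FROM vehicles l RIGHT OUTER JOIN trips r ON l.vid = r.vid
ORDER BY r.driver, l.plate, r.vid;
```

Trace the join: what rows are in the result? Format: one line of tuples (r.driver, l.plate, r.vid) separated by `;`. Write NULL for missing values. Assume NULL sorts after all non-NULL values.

RIGHT JOIN keeps every row from `trips`; unmatched rows get NULL for `vehicles`'s columns.
Matching on l.vid = r.vid. A NULL in a compared column never satisfies the condition.
- vid=4: no matching r row.
- vid=2: 3 matching r row(s), so 3 row(s) emitted.
- vid=3: no matching r row.
- vid=3: no matching r row.
- vid=3: no matching r row.
- vid=9: 2 matching r row(s), so 2 row(s) emitted.
- vid=1: no matching r row.
- vid=6: 1 matching r row(s), so 1 row(s) emitted.
- 2 r row(s) had no l match → kept, l columns NULL.
After projecting and ordering:
r.driver | l.plate | r.vid
Carol | NULL | 2
Grace | NULL | 7
Ivan | NULL | NULL
Judy | OC | 9
Liam | NULL | 2
Pia | OC | 9
Quinn | NULL | 2
Zane | BQ | 6

(Carol, NULL, 2); (Grace, NULL, 7); (Ivan, NULL, NULL); (Judy, OC, 9); (Liam, NULL, 2); (Pia, OC, 9); (Quinn, NULL, 2); (Zane, BQ, 6)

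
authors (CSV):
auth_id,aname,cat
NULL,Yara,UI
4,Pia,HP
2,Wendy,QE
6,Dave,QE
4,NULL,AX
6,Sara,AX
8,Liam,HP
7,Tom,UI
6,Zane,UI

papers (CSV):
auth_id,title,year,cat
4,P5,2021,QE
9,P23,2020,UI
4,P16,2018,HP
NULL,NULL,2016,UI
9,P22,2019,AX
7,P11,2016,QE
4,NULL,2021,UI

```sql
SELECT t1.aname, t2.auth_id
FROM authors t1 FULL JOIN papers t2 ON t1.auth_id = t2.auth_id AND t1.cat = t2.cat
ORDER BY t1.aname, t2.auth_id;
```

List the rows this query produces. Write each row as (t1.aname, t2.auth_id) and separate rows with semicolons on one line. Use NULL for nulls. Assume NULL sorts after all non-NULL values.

FULL OUTER JOIN keeps every row from both sides; unmatched rows get NULL for the other side's columns.
Matching on t1.auth_id = t2.auth_id AND t1.cat = t2.cat. A NULL in a compared column never satisfies the condition.
- t1 row (auth_id=NULL, cat=UI): no match → kept, t2 columns NULL.
- t1 row (auth_id=4, cat=HP): matches 1 t2 row(s) → 1 output row(s).
- t1 row (auth_id=2, cat=QE): no match → kept, t2 columns NULL.
- t1 row (auth_id=6, cat=QE): no match → kept, t2 columns NULL.
- t1 row (auth_id=4, cat=AX): no match → kept, t2 columns NULL.
- t1 row (auth_id=6, cat=AX): no match → kept, t2 columns NULL.
- t1 row (auth_id=8, cat=HP): no match → kept, t2 columns NULL.
- t1 row (auth_id=7, cat=UI): no match → kept, t2 columns NULL.
- t1 row (auth_id=6, cat=UI): no match → kept, t2 columns NULL.
- plus 6 unmatched t2 row(s), each kept with NULL t1 columns.

(Dave, NULL); (Liam, NULL); (Pia, 4); (Sara, NULL); (Tom, NULL); (Wendy, NULL); (Yara, NULL); (Zane, NULL); (NULL, 4); (NULL, 4); (NULL, 7); (NULL, 9); (NULL, 9); (NULL, NULL); (NULL, NULL)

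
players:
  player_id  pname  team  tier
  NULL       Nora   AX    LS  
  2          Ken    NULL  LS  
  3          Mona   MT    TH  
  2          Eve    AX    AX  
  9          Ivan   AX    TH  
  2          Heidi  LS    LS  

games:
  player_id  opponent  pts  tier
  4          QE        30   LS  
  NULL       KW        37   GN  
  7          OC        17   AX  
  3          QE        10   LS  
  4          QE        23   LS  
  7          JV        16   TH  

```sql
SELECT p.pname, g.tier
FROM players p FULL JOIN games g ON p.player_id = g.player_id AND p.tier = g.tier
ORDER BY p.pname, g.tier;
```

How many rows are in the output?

12

FULL OUTER JOIN keeps every row from both sides; unmatched rows get NULL for the other side's columns.
Matching on p.player_id = g.player_id AND p.tier = g.tier. A NULL in a compared column never satisfies the condition.
Matched pairs: 0; unmatched p rows kept: 6; unmatched g rows kept: 6.
Total: 0 matched + 12 padded = 12 rows.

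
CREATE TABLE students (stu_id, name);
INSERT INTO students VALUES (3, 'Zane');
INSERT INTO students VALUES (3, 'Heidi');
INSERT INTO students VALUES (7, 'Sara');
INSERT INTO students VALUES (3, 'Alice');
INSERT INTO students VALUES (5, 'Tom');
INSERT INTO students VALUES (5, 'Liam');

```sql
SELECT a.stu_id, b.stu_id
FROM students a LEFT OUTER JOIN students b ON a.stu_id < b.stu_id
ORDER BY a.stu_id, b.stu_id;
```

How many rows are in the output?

12

LEFT JOIN keeps every row from `students a`; unmatched rows get NULL for `students b`'s columns.
Matching on a.stu_id < b.stu_id.
- a[0] stu_id=3 → 3 match(es) in b → 3 row(s).
- a[1] stu_id=3 → 3 match(es) in b → 3 row(s).
- a[2] stu_id=7 → no match; kept with NULLs on the b side.
- a[3] stu_id=3 → 3 match(es) in b → 3 row(s).
- a[4] stu_id=5 → 1 match(es) in b → 1 row(s).
- a[5] stu_id=5 → 1 match(es) in b → 1 row(s).
Total: 11 matched + 1 padded = 12 rows.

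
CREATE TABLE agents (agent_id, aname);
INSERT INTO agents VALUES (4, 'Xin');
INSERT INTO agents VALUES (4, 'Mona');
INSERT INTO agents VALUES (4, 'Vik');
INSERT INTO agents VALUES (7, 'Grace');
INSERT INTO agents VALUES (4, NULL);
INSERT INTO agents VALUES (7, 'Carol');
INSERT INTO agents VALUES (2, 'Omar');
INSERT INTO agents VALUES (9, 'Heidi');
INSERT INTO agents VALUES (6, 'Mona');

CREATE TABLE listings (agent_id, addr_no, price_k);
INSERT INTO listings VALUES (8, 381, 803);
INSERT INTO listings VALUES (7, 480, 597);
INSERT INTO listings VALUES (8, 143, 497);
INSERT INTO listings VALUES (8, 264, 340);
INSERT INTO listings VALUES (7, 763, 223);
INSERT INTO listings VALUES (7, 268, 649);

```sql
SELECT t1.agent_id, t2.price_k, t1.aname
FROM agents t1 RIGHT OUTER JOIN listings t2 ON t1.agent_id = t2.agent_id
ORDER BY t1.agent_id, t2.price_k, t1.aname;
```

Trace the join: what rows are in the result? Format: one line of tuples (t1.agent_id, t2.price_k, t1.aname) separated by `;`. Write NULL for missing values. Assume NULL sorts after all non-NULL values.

(7, 223, Carol); (7, 223, Grace); (7, 597, Carol); (7, 597, Grace); (7, 649, Carol); (7, 649, Grace); (NULL, 340, NULL); (NULL, 497, NULL); (NULL, 803, NULL)

RIGHT JOIN keeps every row from `listings`; unmatched rows get NULL for `agents`'s columns.
Matching on t1.agent_id = t2.agent_id.
- t1[0] agent_id=4 → no match.
- t1[1] agent_id=4 → no match.
- t1[2] agent_id=4 → no match.
- t1[3] agent_id=7 → 3 match(es) in t2 → 3 row(s).
- t1[4] agent_id=4 → no match.
- t1[5] agent_id=7 → 3 match(es) in t2 → 3 row(s).
- t1[6] agent_id=2 → no match.
- t1[7] agent_id=9 → no match.
- t1[8] agent_id=6 → no match.
- 3 row(s) from t2 found no t1 partner → padded with NULL.
After projecting and ordering:
t1.agent_id | t2.price_k | t1.aname
7 | 223 | Carol
7 | 223 | Grace
7 | 597 | Carol
7 | 597 | Grace
7 | 649 | Carol
7 | 649 | Grace
NULL | 340 | NULL
NULL | 497 | NULL
NULL | 803 | NULL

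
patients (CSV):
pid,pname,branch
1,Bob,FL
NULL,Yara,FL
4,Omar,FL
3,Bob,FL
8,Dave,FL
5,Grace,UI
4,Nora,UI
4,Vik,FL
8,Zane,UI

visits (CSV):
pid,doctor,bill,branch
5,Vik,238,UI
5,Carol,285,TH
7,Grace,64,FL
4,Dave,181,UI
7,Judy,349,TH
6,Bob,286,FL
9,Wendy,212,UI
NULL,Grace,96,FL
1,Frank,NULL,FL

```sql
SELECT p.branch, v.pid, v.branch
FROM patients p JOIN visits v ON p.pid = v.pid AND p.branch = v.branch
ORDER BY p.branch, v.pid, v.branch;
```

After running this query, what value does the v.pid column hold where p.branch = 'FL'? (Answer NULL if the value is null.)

INNER JOIN keeps only pairs where the ON condition holds.
Matching on p.pid = v.pid AND p.branch = v.branch. A NULL in a compared column never satisfies the condition.
- pid=1, branch=FL: 1 matching v row(s), so 1 row(s) emitted.
- pid=NULL, branch=FL: no matching v row, dropped.
- pid=4, branch=FL: no matching v row, dropped.
- pid=3, branch=FL: no matching v row, dropped.
- pid=8, branch=FL: no matching v row, dropped.
- pid=5, branch=UI: 1 matching v row(s), so 1 row(s) emitted.
- pid=4, branch=UI: 1 matching v row(s), so 1 row(s) emitted.
- pid=4, branch=FL: no matching v row, dropped.
- pid=8, branch=UI: no matching v row, dropped.

1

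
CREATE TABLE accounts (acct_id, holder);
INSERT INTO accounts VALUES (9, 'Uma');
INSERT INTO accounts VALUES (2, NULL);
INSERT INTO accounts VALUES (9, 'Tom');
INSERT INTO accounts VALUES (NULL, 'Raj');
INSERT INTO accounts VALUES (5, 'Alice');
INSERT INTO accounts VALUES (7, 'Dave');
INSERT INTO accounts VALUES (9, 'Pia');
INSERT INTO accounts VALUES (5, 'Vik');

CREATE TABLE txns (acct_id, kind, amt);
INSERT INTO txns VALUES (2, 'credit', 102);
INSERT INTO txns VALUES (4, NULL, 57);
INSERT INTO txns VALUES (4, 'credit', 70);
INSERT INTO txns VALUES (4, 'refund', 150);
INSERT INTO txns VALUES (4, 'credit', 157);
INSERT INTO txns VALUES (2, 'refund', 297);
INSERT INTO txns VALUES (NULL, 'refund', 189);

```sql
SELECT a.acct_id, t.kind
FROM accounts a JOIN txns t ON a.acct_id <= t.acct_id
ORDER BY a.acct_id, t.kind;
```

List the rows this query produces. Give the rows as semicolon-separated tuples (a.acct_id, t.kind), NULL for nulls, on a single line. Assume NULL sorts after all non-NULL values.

(2, credit); (2, credit); (2, credit); (2, refund); (2, refund); (2, NULL)

INNER JOIN keeps only pairs where the ON condition holds.
Matching on a.acct_id <= t.acct_id. A NULL in a compared column never satisfies the condition.
Matched pairs: 6.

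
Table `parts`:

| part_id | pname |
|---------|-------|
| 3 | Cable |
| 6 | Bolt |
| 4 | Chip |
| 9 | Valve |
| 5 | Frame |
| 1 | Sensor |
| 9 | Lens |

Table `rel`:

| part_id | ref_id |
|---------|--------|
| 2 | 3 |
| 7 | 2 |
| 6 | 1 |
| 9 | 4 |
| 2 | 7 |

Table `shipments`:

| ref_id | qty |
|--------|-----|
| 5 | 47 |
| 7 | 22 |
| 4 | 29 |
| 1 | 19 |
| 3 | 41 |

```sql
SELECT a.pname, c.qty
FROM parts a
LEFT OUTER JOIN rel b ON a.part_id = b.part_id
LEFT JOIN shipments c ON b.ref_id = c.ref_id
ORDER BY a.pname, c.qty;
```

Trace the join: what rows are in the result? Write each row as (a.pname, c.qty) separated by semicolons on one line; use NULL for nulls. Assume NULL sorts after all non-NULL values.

(Bolt, 19); (Cable, NULL); (Chip, NULL); (Frame, NULL); (Lens, 29); (Sensor, NULL); (Valve, 29)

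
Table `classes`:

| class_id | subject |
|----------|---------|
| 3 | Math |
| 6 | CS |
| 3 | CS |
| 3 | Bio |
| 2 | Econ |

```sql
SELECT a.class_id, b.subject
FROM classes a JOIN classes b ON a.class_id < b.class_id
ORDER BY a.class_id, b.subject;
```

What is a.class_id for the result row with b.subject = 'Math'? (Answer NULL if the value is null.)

INNER JOIN keeps only pairs where the ON condition holds.
Matching on a.class_id < b.class_id.
- a row (class_id=3): matches 1 b row(s) → 1 output row(s).
- a row (class_id=6): no match → dropped.
- a row (class_id=3): matches 1 b row(s) → 1 output row(s).
- a row (class_id=3): matches 1 b row(s) → 1 output row(s).
- a row (class_id=2): matches 4 b row(s) → 4 output row(s).

2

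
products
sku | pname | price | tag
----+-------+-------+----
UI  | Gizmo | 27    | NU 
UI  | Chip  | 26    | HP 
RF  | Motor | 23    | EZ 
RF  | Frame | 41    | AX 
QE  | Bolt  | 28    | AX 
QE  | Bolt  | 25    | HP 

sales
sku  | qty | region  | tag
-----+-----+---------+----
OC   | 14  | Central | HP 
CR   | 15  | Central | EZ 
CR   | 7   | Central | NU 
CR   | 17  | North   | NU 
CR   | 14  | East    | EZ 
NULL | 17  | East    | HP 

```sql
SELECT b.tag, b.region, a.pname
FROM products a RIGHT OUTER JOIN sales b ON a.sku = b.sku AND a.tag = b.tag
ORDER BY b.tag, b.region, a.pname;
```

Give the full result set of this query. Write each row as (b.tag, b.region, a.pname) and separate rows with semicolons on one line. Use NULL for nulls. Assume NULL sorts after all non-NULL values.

RIGHT JOIN keeps every row from `sales`; unmatched rows get NULL for `products`'s columns.
Matching on a.sku = b.sku AND a.tag = b.tag. A NULL in a compared column never satisfies the condition.
- sku=UI, tag=NU: no matching b row.
- sku=UI, tag=HP: no matching b row.
- sku=RF, tag=EZ: no matching b row.
- sku=RF, tag=AX: no matching b row.
- sku=QE, tag=AX: no matching b row.
- sku=QE, tag=HP: no matching b row.
- plus 6 unmatched b row(s), each kept with NULL a columns.
After projecting and ordering:
b.tag | b.region | a.pname
EZ | Central | NULL
EZ | East | NULL
HP | Central | NULL
HP | East | NULL
NU | Central | NULL
NU | North | NULL

(EZ, Central, NULL); (EZ, East, NULL); (HP, Central, NULL); (HP, East, NULL); (NU, Central, NULL); (NU, North, NULL)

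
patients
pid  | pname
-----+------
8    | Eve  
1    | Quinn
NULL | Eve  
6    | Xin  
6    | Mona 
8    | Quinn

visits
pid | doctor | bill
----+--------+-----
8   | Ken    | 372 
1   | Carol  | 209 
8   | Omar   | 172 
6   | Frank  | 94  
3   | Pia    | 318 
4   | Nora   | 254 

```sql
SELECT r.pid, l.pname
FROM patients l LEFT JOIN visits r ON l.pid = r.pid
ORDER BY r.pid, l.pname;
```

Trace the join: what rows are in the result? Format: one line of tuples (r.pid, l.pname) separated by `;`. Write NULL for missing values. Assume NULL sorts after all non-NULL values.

(1, Quinn); (6, Mona); (6, Xin); (8, Eve); (8, Eve); (8, Quinn); (8, Quinn); (NULL, Eve)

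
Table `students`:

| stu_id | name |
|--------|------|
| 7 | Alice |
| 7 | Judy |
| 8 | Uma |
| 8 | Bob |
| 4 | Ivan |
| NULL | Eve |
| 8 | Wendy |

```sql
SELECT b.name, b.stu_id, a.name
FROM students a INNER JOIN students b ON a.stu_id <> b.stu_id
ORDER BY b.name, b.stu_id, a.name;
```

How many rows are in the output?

INNER JOIN keeps only pairs where the ON condition holds.
Matching on a.stu_id <> b.stu_id. A NULL in a compared column never satisfies the condition.
Matched pairs: 22.
Total: 22 rows.

22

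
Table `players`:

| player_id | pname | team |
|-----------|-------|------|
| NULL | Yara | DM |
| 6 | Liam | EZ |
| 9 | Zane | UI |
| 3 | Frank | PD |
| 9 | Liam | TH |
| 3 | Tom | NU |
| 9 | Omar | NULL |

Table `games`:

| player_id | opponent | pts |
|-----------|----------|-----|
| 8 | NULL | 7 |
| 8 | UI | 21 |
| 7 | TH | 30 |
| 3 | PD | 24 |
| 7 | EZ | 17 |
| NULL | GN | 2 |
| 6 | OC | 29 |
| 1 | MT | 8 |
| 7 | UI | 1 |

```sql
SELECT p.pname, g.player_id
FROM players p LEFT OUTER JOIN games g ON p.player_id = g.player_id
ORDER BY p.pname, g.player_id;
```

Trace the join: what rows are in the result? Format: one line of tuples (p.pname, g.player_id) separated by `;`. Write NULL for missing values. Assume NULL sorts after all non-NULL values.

(Frank, 3); (Liam, 6); (Liam, NULL); (Omar, NULL); (Tom, 3); (Yara, NULL); (Zane, NULL)

LEFT JOIN keeps every row from `players`; unmatched rows get NULL for `games`'s columns.
Matching on p.player_id = g.player_id. A NULL in a compared column never satisfies the condition.
- p[0] player_id=NULL → no match; kept with NULLs on the g side.
- p[1] player_id=6 → 1 match(es) in g → 1 row(s).
- p[2] player_id=9 → no match; kept with NULLs on the g side.
- p[3] player_id=3 → 1 match(es) in g → 1 row(s).
- p[4] player_id=9 → no match; kept with NULLs on the g side.
- p[5] player_id=3 → 1 match(es) in g → 1 row(s).
- p[6] player_id=9 → no match; kept with NULLs on the g side.
After projecting and ordering:
p.pname | g.player_id
Frank | 3
Liam | 6
Liam | NULL
Omar | NULL
Tom | 3
Yara | NULL
Zane | NULL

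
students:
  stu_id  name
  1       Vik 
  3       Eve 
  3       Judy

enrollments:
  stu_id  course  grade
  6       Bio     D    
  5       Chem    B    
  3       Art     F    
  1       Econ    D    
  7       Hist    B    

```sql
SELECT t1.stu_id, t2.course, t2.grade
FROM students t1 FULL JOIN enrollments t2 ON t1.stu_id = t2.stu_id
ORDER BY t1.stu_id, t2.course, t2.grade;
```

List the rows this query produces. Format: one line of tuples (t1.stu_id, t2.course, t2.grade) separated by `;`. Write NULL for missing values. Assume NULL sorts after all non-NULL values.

FULL OUTER JOIN keeps every row from both sides; unmatched rows get NULL for the other side's columns.
Matching on t1.stu_id = t2.stu_id.
- t1 row (stu_id=1): matches 1 t2 row(s) → 1 output row(s).
- t1 row (stu_id=3): matches 1 t2 row(s) → 1 output row(s).
- t1 row (stu_id=3): matches 1 t2 row(s) → 1 output row(s).
- plus 3 unmatched t2 row(s), each kept with NULL t1 columns.
After projecting and ordering:
t1.stu_id | t2.course | t2.grade
1 | Econ | D
3 | Art | F
3 | Art | F
NULL | Bio | D
NULL | Chem | B
NULL | Hist | B

(1, Econ, D); (3, Art, F); (3, Art, F); (NULL, Bio, D); (NULL, Chem, B); (NULL, Hist, B)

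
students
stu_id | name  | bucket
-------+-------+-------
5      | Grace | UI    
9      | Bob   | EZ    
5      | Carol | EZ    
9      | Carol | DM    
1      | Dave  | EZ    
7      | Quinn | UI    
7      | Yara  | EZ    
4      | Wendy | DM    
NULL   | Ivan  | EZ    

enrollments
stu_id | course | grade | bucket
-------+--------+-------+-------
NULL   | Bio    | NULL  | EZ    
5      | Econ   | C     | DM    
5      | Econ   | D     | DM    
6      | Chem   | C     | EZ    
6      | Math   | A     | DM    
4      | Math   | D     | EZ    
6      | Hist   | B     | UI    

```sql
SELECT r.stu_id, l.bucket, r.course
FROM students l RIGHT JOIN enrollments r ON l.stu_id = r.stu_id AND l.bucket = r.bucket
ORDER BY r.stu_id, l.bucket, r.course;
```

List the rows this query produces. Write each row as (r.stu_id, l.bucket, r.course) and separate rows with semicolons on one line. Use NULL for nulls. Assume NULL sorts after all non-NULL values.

(4, NULL, Math); (5, NULL, Econ); (5, NULL, Econ); (6, NULL, Chem); (6, NULL, Hist); (6, NULL, Math); (NULL, NULL, Bio)

RIGHT JOIN keeps every row from `enrollments`; unmatched rows get NULL for `students`'s columns.
Matching on l.stu_id = r.stu_id AND l.bucket = r.bucket. A NULL in a compared column never satisfies the condition.
- l (stu_id=5, bucket=UI) has no partner in r.
- l (stu_id=9, bucket=EZ) has no partner in r.
- l (stu_id=5, bucket=EZ) has no partner in r.
- l (stu_id=9, bucket=DM) has no partner in r.
- l (stu_id=1, bucket=EZ) has no partner in r.
- l (stu_id=7, bucket=UI) has no partner in r.
- l (stu_id=7, bucket=EZ) has no partner in r.
- l (stu_id=4, bucket=DM) has no partner in r.
- l (stu_id=NULL, bucket=EZ) has no partner in r.
- 7 r row(s) had no l match → kept, l columns NULL.
After projecting and ordering:
r.stu_id | l.bucket | r.course
4 | NULL | Math
5 | NULL | Econ
5 | NULL | Econ
6 | NULL | Chem
6 | NULL | Hist
6 | NULL | Math
NULL | NULL | Bio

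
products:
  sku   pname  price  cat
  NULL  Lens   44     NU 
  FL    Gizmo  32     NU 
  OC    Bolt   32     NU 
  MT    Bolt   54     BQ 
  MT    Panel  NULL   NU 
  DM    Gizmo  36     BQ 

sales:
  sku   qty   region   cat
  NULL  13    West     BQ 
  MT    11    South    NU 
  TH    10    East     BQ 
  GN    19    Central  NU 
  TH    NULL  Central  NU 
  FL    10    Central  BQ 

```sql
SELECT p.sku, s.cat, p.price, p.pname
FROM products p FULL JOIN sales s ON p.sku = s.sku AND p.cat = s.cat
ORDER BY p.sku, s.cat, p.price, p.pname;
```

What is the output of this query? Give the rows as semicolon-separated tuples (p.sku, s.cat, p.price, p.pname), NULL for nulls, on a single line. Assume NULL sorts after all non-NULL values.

(DM, NULL, 36, Gizmo); (FL, NULL, 32, Gizmo); (MT, NU, NULL, Panel); (MT, NULL, 54, Bolt); (OC, NULL, 32, Bolt); (NULL, BQ, NULL, NULL); (NULL, BQ, NULL, NULL); (NULL, BQ, NULL, NULL); (NULL, NU, NULL, NULL); (NULL, NU, NULL, NULL); (NULL, NULL, 44, Lens)

FULL OUTER JOIN keeps every row from both sides; unmatched rows get NULL for the other side's columns.
Matching on p.sku = s.sku AND p.cat = s.cat. A NULL in a compared column never satisfies the condition.
- sku=NULL, cat=NU: no s row matches, row kept with s columns NULL.
- sku=FL, cat=NU: no s row matches, row kept with s columns NULL.
- sku=OC, cat=NU: no s row matches, row kept with s columns NULL.
- sku=MT, cat=BQ: no s row matches, row kept with s columns NULL.
- sku=MT, cat=NU: 1 matching s row(s), so 1 row(s) emitted.
- sku=DM, cat=BQ: no s row matches, row kept with s columns NULL.
- 5 s row(s) had no p match → kept, p columns NULL.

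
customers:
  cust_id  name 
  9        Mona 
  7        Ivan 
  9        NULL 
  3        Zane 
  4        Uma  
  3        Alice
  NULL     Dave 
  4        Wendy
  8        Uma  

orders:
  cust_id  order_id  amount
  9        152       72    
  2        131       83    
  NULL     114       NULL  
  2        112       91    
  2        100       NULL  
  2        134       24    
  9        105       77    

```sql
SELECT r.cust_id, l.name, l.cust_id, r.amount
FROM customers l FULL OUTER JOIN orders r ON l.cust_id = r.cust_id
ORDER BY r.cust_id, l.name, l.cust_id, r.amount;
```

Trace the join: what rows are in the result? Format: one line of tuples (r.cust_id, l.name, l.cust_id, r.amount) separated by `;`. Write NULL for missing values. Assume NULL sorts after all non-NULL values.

(2, NULL, NULL, 24); (2, NULL, NULL, 83); (2, NULL, NULL, 91); (2, NULL, NULL, NULL); (9, Mona, 9, 72); (9, Mona, 9, 77); (9, NULL, 9, 72); (9, NULL, 9, 77); (NULL, Alice, 3, NULL); (NULL, Dave, NULL, NULL); (NULL, Ivan, 7, NULL); (NULL, Uma, 4, NULL); (NULL, Uma, 8, NULL); (NULL, Wendy, 4, NULL); (NULL, Zane, 3, NULL); (NULL, NULL, NULL, NULL)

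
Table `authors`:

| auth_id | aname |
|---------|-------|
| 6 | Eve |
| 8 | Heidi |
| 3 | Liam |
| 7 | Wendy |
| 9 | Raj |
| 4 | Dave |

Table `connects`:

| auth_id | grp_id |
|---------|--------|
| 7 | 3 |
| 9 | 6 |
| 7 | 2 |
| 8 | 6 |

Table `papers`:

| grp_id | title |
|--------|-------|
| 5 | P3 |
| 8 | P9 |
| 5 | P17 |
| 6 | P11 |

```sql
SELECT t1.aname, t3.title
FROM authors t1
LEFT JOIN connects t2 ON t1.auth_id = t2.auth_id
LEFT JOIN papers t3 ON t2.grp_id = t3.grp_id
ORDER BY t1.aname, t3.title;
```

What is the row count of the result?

7

Evaluate left to right. First `authors t1 LEFT JOIN connects t2` on auth_id: 7 row(s).
Then LEFT JOIN `papers t3` on grp_id: each of those 7 rows is kept; rows whose t2.grp_id has no match in t3 get NULL for t3's columns.
Result: 7 row(s).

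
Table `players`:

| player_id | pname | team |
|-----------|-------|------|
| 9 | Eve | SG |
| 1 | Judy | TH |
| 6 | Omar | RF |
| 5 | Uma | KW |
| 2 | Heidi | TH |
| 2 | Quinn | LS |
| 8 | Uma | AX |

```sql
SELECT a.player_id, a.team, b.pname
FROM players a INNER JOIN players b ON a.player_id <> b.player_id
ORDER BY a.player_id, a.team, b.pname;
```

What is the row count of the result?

INNER JOIN keeps only pairs where the ON condition holds.
Matching on a.player_id <> b.player_id.
- a[0] player_id=9 → 6 match(es) in b → 6 row(s).
- a[1] player_id=1 → 6 match(es) in b → 6 row(s).
- a[2] player_id=6 → 6 match(es) in b → 6 row(s).
- a[3] player_id=5 → 6 match(es) in b → 6 row(s).
- a[4] player_id=2 → 5 match(es) in b → 5 row(s).
- a[5] player_id=2 → 5 match(es) in b → 5 row(s).
- a[6] player_id=8 → 6 match(es) in b → 6 row(s).
Total: 40 rows.

40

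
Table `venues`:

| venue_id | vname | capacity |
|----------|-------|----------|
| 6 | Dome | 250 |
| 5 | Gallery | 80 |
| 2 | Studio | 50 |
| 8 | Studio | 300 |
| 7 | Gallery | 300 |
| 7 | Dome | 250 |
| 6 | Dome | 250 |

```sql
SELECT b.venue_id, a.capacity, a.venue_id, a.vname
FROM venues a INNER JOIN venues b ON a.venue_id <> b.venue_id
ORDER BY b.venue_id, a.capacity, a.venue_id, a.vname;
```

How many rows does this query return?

INNER JOIN keeps only pairs where the ON condition holds.
Matching on a.venue_id <> b.venue_id.
- a row (venue_id=6): matches 5 b row(s) → 5 output row(s).
- a row (venue_id=5): matches 6 b row(s) → 6 output row(s).
- a row (venue_id=2): matches 6 b row(s) → 6 output row(s).
- a row (venue_id=8): matches 6 b row(s) → 6 output row(s).
- a row (venue_id=7): matches 5 b row(s) → 5 output row(s).
- a row (venue_id=7): matches 5 b row(s) → 5 output row(s).
- a row (venue_id=6): matches 5 b row(s) → 5 output row(s).
Total: 38 rows.

38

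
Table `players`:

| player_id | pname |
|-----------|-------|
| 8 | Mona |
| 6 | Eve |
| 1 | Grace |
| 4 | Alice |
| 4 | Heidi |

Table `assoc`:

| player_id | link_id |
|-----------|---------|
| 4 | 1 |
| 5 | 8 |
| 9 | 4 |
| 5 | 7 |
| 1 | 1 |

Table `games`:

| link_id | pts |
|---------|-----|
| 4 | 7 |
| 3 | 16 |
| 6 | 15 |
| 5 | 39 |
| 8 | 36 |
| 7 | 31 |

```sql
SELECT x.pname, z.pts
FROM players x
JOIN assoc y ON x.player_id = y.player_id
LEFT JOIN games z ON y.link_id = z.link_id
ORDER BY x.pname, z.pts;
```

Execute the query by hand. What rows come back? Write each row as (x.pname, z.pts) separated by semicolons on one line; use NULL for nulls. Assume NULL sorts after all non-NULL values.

Joins associate left-to-right: players INNER JOIN assoc on player_id gives 3 intermediate row(s).
Then LEFT JOIN `games z` on link_id: each of those 3 rows is kept; rows whose y.link_id has no match in z get NULL for z's columns.

(Alice, NULL); (Grace, NULL); (Heidi, NULL)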